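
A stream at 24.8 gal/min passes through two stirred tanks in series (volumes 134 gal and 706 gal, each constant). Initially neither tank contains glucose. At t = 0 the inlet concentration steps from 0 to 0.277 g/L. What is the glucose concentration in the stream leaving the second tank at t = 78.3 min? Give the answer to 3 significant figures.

0.255 g/L

Species balance on tank i: dCᵢ/dt = (Cᵢ₋₁ − Cᵢ)/τᵢ with τᵢ = Vᵢ/Q.
τ₁ = 134/24.8 = 5.4032 min; τ₂ = 706/24.8 = 28.468 min.
Tank 1: C₁ = C_in(1 − e^(−t/τ₁)). Tank 2 (τ₁ ≠ τ₂): C₂ = C_in[1 − (τ₁ e^(−t/τ₁) − τ₂ e^(−t/τ₂))/(τ₁ − τ₂)].
At t = 78.3: e^(−t/τ₁) = 5.0873e-07, e^(−t/τ₂) = 0.063897.
C₂ = 0.277·[1 − (5.4032·5.0873e-07 − 28.468·0.063897)/(-23.065)] = 0.277·0.92113 = 0.25515 g/L.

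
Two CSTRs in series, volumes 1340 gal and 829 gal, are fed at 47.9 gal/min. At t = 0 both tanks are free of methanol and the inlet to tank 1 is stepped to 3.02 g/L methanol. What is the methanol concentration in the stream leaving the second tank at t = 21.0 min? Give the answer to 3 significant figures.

Time constants: τᵢ = Vᵢ/Q for each well-mixed tank.
τ₁ = 1340/47.9 = 27.975 min; τ₂ = 829/47.9 = 17.307 min.
Tank 1: C₁ = C_in(1 − e^(−t/τ₁)). Tank 2 (τ₁ ≠ τ₂): C₂ = C_in[1 − (τ₁ e^(−t/τ₁) − τ₂ e^(−t/τ₂))/(τ₁ − τ₂)].
At t = 21.0: e^(−t/τ₁) = 0.47205, e^(−t/τ₂) = 0.29719.
C₂ = 3.02·[1 − (27.975·0.47205 − 17.307·0.29719)/(10.668)] = 3.02·0.24427 = 0.73770 g/L.

0.738 g/L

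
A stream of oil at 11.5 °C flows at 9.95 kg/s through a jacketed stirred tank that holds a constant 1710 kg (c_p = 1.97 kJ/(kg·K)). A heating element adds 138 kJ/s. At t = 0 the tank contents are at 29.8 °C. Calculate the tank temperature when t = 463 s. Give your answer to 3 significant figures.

19.3 °C

M c_p dT/dt = ṁ c_p (T_in − T) + Q̇.
Rearrange: dT/dt = (T_ss − T)/τ with τ = M/ṁ = 171.86 s and T_ss = T_in + Q̇/(ṁ c_p) = 18.540 °C.
Solution: T(t) = T_ss + (T₀ − T_ss) e^(−t/τ).
T(463) = 18.540 + (11.260)·e^(−463/171.86) = 18.540 + (11.260)·0.067606 = 19.301 °C.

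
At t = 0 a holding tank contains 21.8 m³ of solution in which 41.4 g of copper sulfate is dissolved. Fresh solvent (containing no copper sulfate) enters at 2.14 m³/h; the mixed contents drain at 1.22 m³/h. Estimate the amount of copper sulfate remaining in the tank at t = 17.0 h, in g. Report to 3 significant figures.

20.2 g

Let m(t) be the amount of copper sulfate. Volume: V(t) = V₀ + (Q_in − Q_out) t = 21.8 + 0.92000 t; V(17.0) = 37.440 m³.
Species balance (pure solvent in): dm/dt = −Q_out · m/V(t).
Separate: dm/m = −Q_out dt/V(t) ⇒ ln(m/m₀) = −(Q_out/(Q_in−Q_out)) ln(V/V₀).
m = m₀ (V₀/V)^(Q_out/(Q_in−Q_out)) = 41.4 × (21.8/37.440)^(1.3261) = 20.208 g.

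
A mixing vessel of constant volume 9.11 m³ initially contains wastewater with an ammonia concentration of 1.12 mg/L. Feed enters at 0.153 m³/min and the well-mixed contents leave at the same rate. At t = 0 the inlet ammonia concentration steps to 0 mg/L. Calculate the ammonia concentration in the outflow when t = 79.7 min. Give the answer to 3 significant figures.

0.294 mg/L

Transient balance on the dissolved component: V dC/dt = Q(C_in − C).
Rewrite as dC/dt + C/τ = C_in/τ, τ = V/Q = 59.542 min.
This is linear first-order; C(t) = C_in + (C₀ − C_in) e^(−t/τ).
C(79.7) = 0 + (1.12 − 0)·e^(−79.7/59.542) = 0 + (1.1200)·0.26223 = 0.29370 mg/L.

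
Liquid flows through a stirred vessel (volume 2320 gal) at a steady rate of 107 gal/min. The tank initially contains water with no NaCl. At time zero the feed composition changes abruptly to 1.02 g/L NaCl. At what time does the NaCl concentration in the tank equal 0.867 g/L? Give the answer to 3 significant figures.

Species balance on the tank: V dC/dt = Q(C_in − C), so τ = V/Q = 21.682 min.
C(t) = C_in + (C₀ − C_in) e^(−t/τ). Set C = 0.867 and solve for t:
e^(−t/τ) = (C − C_in)/(C₀ − C_in) = (0.867 − 1.02)/(0 − 1.02) = 0.15000
t = −τ ln(…) = 21.682 × 1.8971 = 41.134 min.

41.1 min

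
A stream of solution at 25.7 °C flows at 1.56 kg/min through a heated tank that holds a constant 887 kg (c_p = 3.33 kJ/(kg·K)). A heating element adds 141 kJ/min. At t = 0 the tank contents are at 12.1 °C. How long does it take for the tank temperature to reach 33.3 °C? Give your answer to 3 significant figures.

418 min

First-law balance (no shaft work): M c_p dT/dt = ṁ c_p (T_in − T) + 141.
τ = M/ṁ = 568.59 min; T_ss = T_in + Q̇/(ṁ c_p) = 52.843 °C.
T(t) = T_ss + (T₀ − T_ss) e^(−t/τ). Set T = 33.3:
e^(−t/τ) = (33.3 − 52.843)/(12.1 − 52.843) = 0.47966
t = −568.59 · ln(0.47966) = 417.73 min.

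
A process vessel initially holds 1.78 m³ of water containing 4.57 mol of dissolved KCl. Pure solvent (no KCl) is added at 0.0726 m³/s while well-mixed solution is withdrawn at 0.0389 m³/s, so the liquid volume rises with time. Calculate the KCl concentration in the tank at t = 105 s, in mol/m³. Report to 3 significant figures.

Let m(t) be the amount of KCl. Volume: V(t) = V₀ + (Q_in − Q_out) t = 1.78 + 0.033700 t; V(105) = 5.3185 m³.
Solute balance: dm/dt = 0 − Q_out C = −Q_out m/V(t).
dm/m = −Q_out dt/(V₀ + 0.033700 t); integrating gives ln(m/m₀) = −(Q_out/(Q_in−Q_out)) ln(V/V₀).
m = m₀ (V₀/V)^(Q_out/(Q_in−Q_out)) = 4.57 × (1.78/5.3185)^(1.1543) = 1.2918 mol.
C = m/V = 1.2918/5.3185 = 0.24289 mol/m³.

0.243 mol/m³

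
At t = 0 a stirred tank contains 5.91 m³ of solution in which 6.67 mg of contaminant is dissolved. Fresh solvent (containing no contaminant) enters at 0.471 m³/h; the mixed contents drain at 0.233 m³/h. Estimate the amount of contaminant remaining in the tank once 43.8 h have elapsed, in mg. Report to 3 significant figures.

2.47 mg

Total volume: dV/dt = Q_in − Q_out = 0.23800 m³/h, so V(t) = 5.91 + 0.23800 t and V(43.8) = 16.334 m³.
Solute balance: dm/dt = 0 − Q_out C = −Q_out m/V(t).
dm/m = −Q_out dt/(V₀ + 0.23800 t); integrating gives ln(m/m₀) = −(Q_out/(Q_in−Q_out)) ln(V/V₀).
m = m₀ (V₀/V)^(Q_out/(Q_in−Q_out)) = 6.67 × (5.91/16.334)^(0.97899) = 2.4654 mg.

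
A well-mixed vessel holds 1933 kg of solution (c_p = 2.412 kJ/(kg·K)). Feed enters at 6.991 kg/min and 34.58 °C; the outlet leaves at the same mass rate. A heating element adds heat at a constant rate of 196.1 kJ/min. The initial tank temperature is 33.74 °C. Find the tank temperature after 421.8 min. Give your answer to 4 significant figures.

43.50 °C

M c_p dT/dt = ṁ c_p (T_in − T) + Q̇.
Rearrange: dT/dt = (T_ss − T)/τ with τ = M/ṁ = 276.498 min and T_ss = T_in + Q̇/(ṁ c_p) = 46.2095 °C.
Solution: T(t) = T_ss + (T₀ − T_ss) e^(−t/τ).
T(421.8) = 46.2095 + (-12.4695)·e^(−421.8/276.498) = 46.2095 + (-12.4695)·0.217511 = 43.4972 °C.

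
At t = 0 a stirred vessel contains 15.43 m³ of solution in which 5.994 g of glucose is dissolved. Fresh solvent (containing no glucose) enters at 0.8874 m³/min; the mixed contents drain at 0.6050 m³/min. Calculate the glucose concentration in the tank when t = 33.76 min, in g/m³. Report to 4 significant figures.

0.08566 g/m³

Let m(t) be the amount of glucose. Volume: V(t) = V₀ + (Q_in − Q_out) t = 15.43 + 0.282400 t; V(33.76) = 24.9638 m³.
Solute balance: dm/dt = 0 − Q_out C = −Q_out m/V(t).
dm/m = −Q_out dt/(V₀ + 0.282400 t); integrating gives ln(m/m₀) = −(Q_out/(Q_in−Q_out)) ln(V/V₀).
m = m₀ (V₀/V)^(Q_out/(Q_in−Q_out)) = 5.994 × (15.43/24.9638)^(2.14235) = 2.13837 g.
C = m/V = 2.13837/24.9638 = 0.0856587 g/m³.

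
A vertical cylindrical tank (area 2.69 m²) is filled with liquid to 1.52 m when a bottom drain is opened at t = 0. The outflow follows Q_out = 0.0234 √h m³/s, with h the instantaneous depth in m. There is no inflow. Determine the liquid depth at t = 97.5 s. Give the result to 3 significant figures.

With no inflow, A dh/dt = −0.0234 √h.
∫ h^(−1/2) dh = −(0.0234/A) ∫ dt, giving 2√h = 2√h₀ − (0.0234/A) t.
√h = √1.52 − 0.0234·97.5/(2·2.69) = 1.2329 − 0.42407 = 0.80881.
h = 0.80881² = 0.65418 m.

0.654 m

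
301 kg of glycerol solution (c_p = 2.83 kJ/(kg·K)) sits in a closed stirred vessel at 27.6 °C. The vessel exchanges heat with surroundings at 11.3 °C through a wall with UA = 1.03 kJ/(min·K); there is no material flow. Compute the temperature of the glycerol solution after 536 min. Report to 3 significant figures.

19.8 °C

M c_p dT/dt = −UA(T − T_amb).
dT/dt = (T_ss − T)/τ with T_ss = T_amb = 11.300 °C, τ = M c_p/UA = 301·2.83/1.03 = 827.02 min.
Solution: T(t) = T_ss + (T₀ − T_ss) e^(−t/τ).
T(536) = 11.300 + (16.300)·0.52303 = 19.825 °C.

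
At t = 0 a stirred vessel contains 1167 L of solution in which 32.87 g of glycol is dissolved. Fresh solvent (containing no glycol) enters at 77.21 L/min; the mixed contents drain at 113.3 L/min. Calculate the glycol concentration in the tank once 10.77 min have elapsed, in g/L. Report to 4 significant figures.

0.01184 g/L

Let m(t) be the amount of glycol. Volume: V(t) = V₀ + (Q_in − Q_out) t = 1167 − 36.0900 t; V(10.77) = 778.311 L.
No glycol enters, so dm/dt = −Q_out · (m/V).
Separate: dm/m = −Q_out dt/V(t) ⇒ ln(m/m₀) = −(Q_out/(Q_in−Q_out)) ln(V/V₀).
m = m₀ (V₀/V)^(Q_out/(Q_in−Q_out)) = 32.87 × (1167/778.311)^(-3.13937) = 9.21569 g.
C = m/V = 9.21569/778.311 = 0.0118406 g/L.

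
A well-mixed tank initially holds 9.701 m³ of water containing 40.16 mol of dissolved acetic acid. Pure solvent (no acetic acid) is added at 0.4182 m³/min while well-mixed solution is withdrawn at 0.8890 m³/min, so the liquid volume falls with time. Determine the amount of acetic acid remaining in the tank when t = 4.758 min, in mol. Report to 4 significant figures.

24.46 mol

Let m(t) be the amount of acetic acid. Volume: V(t) = V₀ + (Q_in − Q_out) t = 9.701 − 0.470800 t; V(4.758) = 7.46093 m³.
Solute balance: dm/dt = 0 − Q_out C = −Q_out m/V(t).
dm/m = −Q_out dt/(V₀ − 0.470800 t); integrating gives ln(m/m₀) = −(Q_out/(Q_in−Q_out)) ln(V/V₀).
m = m₀ (V₀/V)^(Q_out/(Q_in−Q_out)) = 40.16 × (9.701/7.46093)^(-1.88828) = 24.4617 mol.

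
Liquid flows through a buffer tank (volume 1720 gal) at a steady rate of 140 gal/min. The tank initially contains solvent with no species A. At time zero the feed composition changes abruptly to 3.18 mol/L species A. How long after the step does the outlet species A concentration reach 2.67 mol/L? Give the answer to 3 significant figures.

Species balance: V dC/dt = Q(C_in − C) ⇒ τ = V/Q = 12.286 min.
C(t) = C_in + (C₀ − C_in) e^(−t/τ). Set C = 2.67 and solve for t:
e^(−t/τ) = (C − C_in)/(C₀ − C_in) = (2.67 − 3.18)/(0 − 3.18) = 0.16038
t = −τ ln(…) = 12.286 × 1.8302 = 22.486 min.

22.5 min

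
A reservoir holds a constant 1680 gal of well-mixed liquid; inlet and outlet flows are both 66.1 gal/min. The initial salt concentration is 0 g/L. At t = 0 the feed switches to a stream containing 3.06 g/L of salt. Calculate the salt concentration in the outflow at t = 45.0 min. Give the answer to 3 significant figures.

Species balance on the tank: V dC/dt = Q(C_in − C).
So dC/dt = (C_in − C)/τ with τ = V/Q = 1680/66.1 = 25.416 min.
Integrating: C(t) = C_in + (C₀ − C_in) e^(−t/τ).
C(45.0) = 3.06 + (0 − 3.06)·e^(−45.0/25.416) = 3.06 + (-3.0600)·0.17024 = 2.5391 g/L.

2.54 g/L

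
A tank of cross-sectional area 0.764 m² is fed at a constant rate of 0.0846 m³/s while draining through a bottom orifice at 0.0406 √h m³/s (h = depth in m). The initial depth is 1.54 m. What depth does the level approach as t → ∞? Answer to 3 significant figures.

A dh/dt = Q_in − 0.0406 √h. Steady state requires inflow = outflow:
Q_in = 0.0406 √h_ss ⇒ √h_ss = 0.0846/0.0406 = 2.0837.
h_ss = 2.0837² = 4.3420 m. (Since h₀ = 1.54 m < h_ss, the level will rise toward this value.)

4.34 m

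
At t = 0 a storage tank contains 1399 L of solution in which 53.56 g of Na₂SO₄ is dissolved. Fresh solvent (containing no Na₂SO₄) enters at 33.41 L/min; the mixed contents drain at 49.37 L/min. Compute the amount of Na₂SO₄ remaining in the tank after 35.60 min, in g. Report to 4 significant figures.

10.69 g

Total volume: dV/dt = Q_in − Q_out = -15.9600 L/min, so V(t) = 1399 − 15.9600 t and V(35.60) = 830.824 L.
Solute balance: dm/dt = 0 − Q_out C = −Q_out m/V(t).
Separate: dm/m = −Q_out dt/V(t) ⇒ ln(m/m₀) = −(Q_out/(Q_in−Q_out)) ln(V/V₀).
m = m₀ (V₀/V)^(Q_out/(Q_in−Q_out)) = 53.56 × (1399/830.824)^(-3.09336) = 10.6853 g.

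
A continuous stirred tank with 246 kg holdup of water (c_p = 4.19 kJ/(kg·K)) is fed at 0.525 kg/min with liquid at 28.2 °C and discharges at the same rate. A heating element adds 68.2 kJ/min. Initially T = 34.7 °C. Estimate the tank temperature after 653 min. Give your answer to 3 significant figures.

53.1 °C

M c_p dT/dt = ṁ c_p (T_in − T) + Q̇.
τ = M/ṁ = 468.57 min; T_ss = T_in + Q̇/(ṁ c_p) = 28.2 + 68.2/(0.525·4.19) = 59.204 °C.
T approaches T_ss exponentially: T(t) = T_ss + (T₀ − T_ss) e^(−t/τ).
T(653) = 59.204 + (-24.504)·e^(−653/468.57) = 59.204 + (-24.504)·0.24818 = 53.122 °C.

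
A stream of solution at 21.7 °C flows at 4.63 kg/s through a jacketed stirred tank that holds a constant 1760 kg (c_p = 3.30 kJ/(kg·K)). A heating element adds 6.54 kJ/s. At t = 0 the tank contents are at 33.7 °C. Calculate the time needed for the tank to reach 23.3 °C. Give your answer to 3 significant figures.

870 s

M c_p dT/dt = ṁ c_p (T_in − T) + Q̇.
τ = M/ṁ = 380.13 s; T_ss = T_in + Q̇/(ṁ c_p) = 22.128 °C.
T(t) = T_ss + (T₀ − T_ss) e^(−t/τ). Set T = 23.3:
e^(−t/τ) = (23.3 − 22.128)/(33.7 − 22.128) = 0.10128
t = −380.13 · ln(0.10128) = 870.46 s.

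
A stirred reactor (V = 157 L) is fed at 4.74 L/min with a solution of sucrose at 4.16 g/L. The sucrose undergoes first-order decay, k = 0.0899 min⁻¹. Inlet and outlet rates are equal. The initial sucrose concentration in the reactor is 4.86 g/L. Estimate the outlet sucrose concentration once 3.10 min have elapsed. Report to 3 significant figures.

3.67 g/L

V dC/dt = Q(C_in − C) − k V C.
dC/dt = (Q/V) C_in − (Q/V + k) C; effective rate a = Q/V + k = 0.030191 + 0.0899 = 0.12009 min⁻¹.
C_ss = Q C_in/(Q + kV) = 1.0458 g/L; C(t) = C_ss + (C₀ − C_ss) e^(−a t).
C(3.10) = 1.0458 + (3.8142)·e^(−0.12009·3.10) = 1.0458 + (3.8142)·0.68916 = 3.6744 g/L.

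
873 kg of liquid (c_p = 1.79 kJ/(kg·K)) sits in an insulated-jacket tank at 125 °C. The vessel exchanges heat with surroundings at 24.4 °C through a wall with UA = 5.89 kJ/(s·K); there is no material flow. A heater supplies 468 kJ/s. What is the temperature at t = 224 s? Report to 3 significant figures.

113 °C

Lumped-capacitance energy balance: M c_p dT/dt = UA(T_amb − T) + Q̇.
dT/dt = (T_ss − T)/τ with T_ss = T_amb + Q̇/UA = 24.4 + 468/5.89 = 103.86 °C, τ = M c_p/UA = 873·1.79/5.89 = 265.31 s.
Solution: T(t) = T_ss + (T₀ − T_ss) e^(−t/τ).
T(224) = 103.86 + (21.143)·0.42986 = 112.95 °C.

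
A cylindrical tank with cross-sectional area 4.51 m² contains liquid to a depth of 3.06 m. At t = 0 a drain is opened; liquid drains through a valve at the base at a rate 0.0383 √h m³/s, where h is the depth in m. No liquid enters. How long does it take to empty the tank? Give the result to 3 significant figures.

412 s

A dh/dt = −Q_out = −0.0383 √h.
This is separable: 2 d(√h)/dt = −0.0383/A, so √h = √h₀ − (0.0383/(2A)) t.
Tank is empty when √h = 0: t_empty = 2A√h₀/0.0383.
t_empty = 2·4.51·√3.06/0.0383 = 9.0200·1.7493/0.0383 = 411.97 s.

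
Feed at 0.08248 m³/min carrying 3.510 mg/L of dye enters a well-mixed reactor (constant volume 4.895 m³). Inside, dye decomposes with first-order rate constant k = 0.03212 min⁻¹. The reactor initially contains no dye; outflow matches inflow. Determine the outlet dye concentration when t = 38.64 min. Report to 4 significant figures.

1.026 mg/L

Species balance: V dC/dt = Q C_in − Q C − k V C.
dC/dt = (Q/V) C_in − (Q/V + k) C; effective rate a = Q/V + k = 0.0168498 + 0.03212 = 0.0489698 min⁻¹.
C_ss = Q C_in/(Q + kV) = 1.20774 mg/L; C(t) = C_ss + (C₀ − C_ss) e^(−a t).
C(38.64) = 1.20774 + (-1.20774)·e^(−0.0489698·38.64) = 1.20774 + (-1.20774)·0.150741 = 1.02569 mg/L.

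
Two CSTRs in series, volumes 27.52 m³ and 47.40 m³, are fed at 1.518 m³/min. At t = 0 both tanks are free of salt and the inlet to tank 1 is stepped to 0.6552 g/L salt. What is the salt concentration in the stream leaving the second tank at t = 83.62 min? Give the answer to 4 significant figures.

Time constants: τᵢ = Vᵢ/Q for each well-mixed tank.
τ₁ = 27.52/1.518 = 18.1291 min; τ₂ = 47.40/1.518 = 31.2253 min.
Solving the cascade with C₁(0)=C₂(0)=0 gives C₂(t) = C_in[1 − (τ₁ e^(−t/τ₁) − τ₂ e^(−t/τ₂))/(τ₁ − τ₂)].
At t = 83.62: e^(−t/τ₁) = 0.00992727, e^(−t/τ₂) = 0.0687034.
C₂ = 0.6552·[1 − (18.1291·0.00992727 − 31.2253·0.0687034)/(-13.0962)] = 0.6552·0.849933 = 0.556876 g/L.

0.5569 g/L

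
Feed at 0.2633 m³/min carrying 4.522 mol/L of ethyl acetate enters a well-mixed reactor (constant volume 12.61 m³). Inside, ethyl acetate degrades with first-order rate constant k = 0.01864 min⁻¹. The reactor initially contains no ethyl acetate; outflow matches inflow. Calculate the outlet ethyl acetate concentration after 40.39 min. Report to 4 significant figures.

1.905 mol/L

Accumulation = in − out − consumed: V dC/dt = Q C_in − Q C − k V C.
This is linear with rate a = Q/V + k = 0.0395203 min⁻¹.
C_ss = Q C_in/(Q + kV) = 2.38917 mol/L; C(t) = C_ss + (C₀ − C_ss) e^(−a t).
C(40.39) = 2.38917 + (-2.38917)·e^(−0.0395203·40.39) = 2.38917 + (-2.38917)·0.202661 = 1.90498 mol/L.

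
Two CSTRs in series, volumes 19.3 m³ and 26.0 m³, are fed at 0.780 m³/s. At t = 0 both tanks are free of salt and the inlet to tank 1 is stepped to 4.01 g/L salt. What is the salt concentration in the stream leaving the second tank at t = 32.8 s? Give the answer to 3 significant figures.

1.26 g/L

Time constants: τᵢ = Vᵢ/Q for each well-mixed tank.
τ₁ = 19.3/0.780 = 24.744 s; τ₂ = 26.0/0.780 = 33.333 s.
Tank 1: C₁ = C_in(1 − e^(−t/τ₁)). Tank 2 (τ₁ ≠ τ₂): C₂ = C_in[1 − (τ₁ e^(−t/τ₁) − τ₂ e^(−t/τ₂))/(τ₁ − τ₂)].
At t = 32.8: e^(−t/τ₁) = 0.26564, e^(−t/τ₂) = 0.37381.
C₂ = 4.01·[1 − (24.744·0.26564 − 33.333·0.37381)/(-8.5897)] = 4.01·0.31460 = 1.2615 g/L.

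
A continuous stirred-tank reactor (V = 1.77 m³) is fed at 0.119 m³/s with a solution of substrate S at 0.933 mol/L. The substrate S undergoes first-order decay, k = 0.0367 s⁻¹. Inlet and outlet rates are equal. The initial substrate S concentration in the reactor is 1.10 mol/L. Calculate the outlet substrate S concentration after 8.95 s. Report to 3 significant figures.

V dC/dt = Q(C_in − C) − k V C.
This is linear with rate a = Q/V + k = 0.10393 s⁻¹.
C_ss = Q C_in/(Q + kV) = 0.60354 mol/L; C(t) = C_ss + (C₀ − C_ss) e^(−a t).
C(8.95) = 0.60354 + (0.49646)·e^(−0.10393·8.95) = 0.60354 + (0.49646)·0.39448 = 0.79938 mol/L.

0.799 mol/L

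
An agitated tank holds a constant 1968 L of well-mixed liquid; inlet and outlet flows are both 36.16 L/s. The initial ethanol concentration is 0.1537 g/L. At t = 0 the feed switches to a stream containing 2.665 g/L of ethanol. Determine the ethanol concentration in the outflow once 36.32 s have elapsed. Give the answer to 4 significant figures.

1.377 g/L

Transient balance on the dissolved component: V dC/dt = Q(C_in − C).
Rewrite as dC/dt + C/τ = C_in/τ, τ = V/Q = 54.4248 s.
C approaches C_in exponentially: C(t) = C_in + (C₀ − C_in) e^(−t/τ).
C(36.32) = 2.665 + (0.1537 − 2.665)·e^(−36.32/54.4248) = 2.665 + (-2.51130)·0.513070 = 1.37653 g/L.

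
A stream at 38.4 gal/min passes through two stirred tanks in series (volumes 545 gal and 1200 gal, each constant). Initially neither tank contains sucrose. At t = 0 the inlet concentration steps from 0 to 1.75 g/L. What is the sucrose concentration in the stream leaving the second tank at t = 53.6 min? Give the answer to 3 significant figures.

1.21 g/L

Species balance on tank i: dCᵢ/dt = (Cᵢ₋₁ − Cᵢ)/τᵢ with τᵢ = Vᵢ/Q.
τ₁ = 545/38.4 = 14.193 min; τ₂ = 1200/38.4 = 31.250 min.
Tank 1: C₁ = C_in(1 − e^(−t/τ₁)). Tank 2 (τ₁ ≠ τ₂): C₂ = C_in[1 − (τ₁ e^(−t/τ₁) − τ₂ e^(−t/τ₂))/(τ₁ − τ₂)].
At t = 53.6: e^(−t/τ₁) = 0.022901, e^(−t/τ₂) = 0.17993.
C₂ = 1.75·[1 − (14.193·0.022901 − 31.250·0.17993)/(-17.057)] = 1.75·0.68942 = 1.2065 g/L.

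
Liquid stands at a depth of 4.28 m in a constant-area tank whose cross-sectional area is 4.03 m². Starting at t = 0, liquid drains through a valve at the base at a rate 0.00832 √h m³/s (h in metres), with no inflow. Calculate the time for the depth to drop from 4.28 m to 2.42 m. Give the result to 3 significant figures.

497 s

Volume balance on the tank: A dh/dt = −0.00832 √h.
Separate and integrate: 2(√h − √h₀) = −(0.00832/A) t.
t = 2A(√h₀ − √h)/0.00832 = 2·4.03·(√4.28 − √2.42)/0.00832
  = 8.0600 × (2.0688 − 1.5556) / 0.00832 = 497.14 s.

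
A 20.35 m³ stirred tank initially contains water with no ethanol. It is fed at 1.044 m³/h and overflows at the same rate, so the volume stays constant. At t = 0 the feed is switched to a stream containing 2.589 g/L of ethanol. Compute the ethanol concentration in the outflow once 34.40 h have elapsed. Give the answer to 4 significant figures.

2.146 g/L

Unsteady species balance (constant V, well mixed): V dC/dt = Q(C_in − C).
So dC/dt = (C_in − C)/τ with τ = V/Q = 20.35/1.044 = 19.4923 h.
C approaches C_in exponentially: C(t) = C_in + (C₀ − C_in) e^(−t/τ).
C(34.40) = 2.589 + (0 − 2.589)·e^(−34.40/19.4923) = 2.589 + (-2.58900)·0.171222 = 2.14571 g/L.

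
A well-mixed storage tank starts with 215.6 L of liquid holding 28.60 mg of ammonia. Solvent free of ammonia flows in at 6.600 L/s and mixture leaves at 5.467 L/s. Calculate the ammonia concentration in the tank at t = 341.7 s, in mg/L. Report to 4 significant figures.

0.0003325 mg/L

Let m(t) be the amount of ammonia. Volume: V(t) = V₀ + (Q_in − Q_out) t = 215.6 + 1.13300 t; V(341.7) = 602.746 L.
Solute balance: dm/dt = 0 − Q_out C = −Q_out m/V(t).
dm/m = −Q_out dt/(V₀ + 1.13300 t); integrating gives ln(m/m₀) = −(Q_out/(Q_in−Q_out)) ln(V/V₀).
m = m₀ (V₀/V)^(Q_out/(Q_in−Q_out)) = 28.60 × (215.6/602.746)^(4.82524) = 0.200431 mg.
C = m/V = 0.200431/602.746 = 0.000332529 mg/L.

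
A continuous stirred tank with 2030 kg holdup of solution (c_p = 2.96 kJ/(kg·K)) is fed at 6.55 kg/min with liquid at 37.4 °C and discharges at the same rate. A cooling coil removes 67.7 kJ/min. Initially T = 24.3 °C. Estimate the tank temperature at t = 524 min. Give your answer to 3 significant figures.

32.1 °C

M c_p dT/dt = ṁ c_p (T_in − T) − Q̇.
Rearrange: dT/dt = (T_ss − T)/τ with τ = M/ṁ = 309.92 min and T_ss = T_in − Q̇/(ṁ c_p) = 33.908 °C.
Integrating: T(t) = T_ss + (T₀ − T_ss) e^(−t/τ).
T(524) = 33.908 + (-9.6081)·e^(−524/309.92) = 33.908 + (-9.6081)·0.18438 = 32.137 °C.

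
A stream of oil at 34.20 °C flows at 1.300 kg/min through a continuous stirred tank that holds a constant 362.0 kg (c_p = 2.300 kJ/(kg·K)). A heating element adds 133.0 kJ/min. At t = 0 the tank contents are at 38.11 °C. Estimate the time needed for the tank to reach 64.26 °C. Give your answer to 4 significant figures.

M c_p dT/dt = ṁ c_p (T_in − T) + Q̇.
τ = M/ṁ = 278.462 min; T_ss = T_in + Q̇/(ṁ c_p) = 78.6816 °C.
T(t) = T_ss + (T₀ − T_ss) e^(−t/τ). Set T = 64.26:
e^(−t/τ) = (64.26 − 78.6816)/(38.11 − 78.6816) = 0.355461
t = −278.462 · ln(0.355461) = 288.024 min.

288.0 min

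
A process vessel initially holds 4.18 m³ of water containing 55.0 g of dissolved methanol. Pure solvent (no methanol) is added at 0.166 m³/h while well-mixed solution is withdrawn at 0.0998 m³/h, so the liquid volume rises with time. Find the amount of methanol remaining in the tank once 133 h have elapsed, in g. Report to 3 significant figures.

9.96 g

Total volume: dV/dt = Q_in − Q_out = 0.066200 m³/h, so V(t) = 4.18 + 0.066200 t and V(133) = 12.985 m³.
Solute balance: dm/dt = 0 − Q_out C = −Q_out m/V(t).
Separate: dm/m = −Q_out dt/V(t) ⇒ ln(m/m₀) = −(Q_out/(Q_in−Q_out)) ln(V/V₀).
m = m₀ (V₀/V)^(Q_out/(Q_in−Q_out)) = 55.0 × (4.18/12.985)^(1.5076) = 9.9602 g.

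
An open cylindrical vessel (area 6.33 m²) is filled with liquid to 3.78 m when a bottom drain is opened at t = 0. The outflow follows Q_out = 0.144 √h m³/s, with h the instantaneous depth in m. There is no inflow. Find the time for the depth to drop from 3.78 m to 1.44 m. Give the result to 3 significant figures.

65.4 s

A dh/dt = −Q_out = −0.144 √h.
Separate and integrate: 2(√h − √h₀) = −(0.144/A) t.
t = 2A(√h₀ − √h)/0.144 = 2·6.33·(√3.78 − √1.44)/0.144
  = 12.660 × (1.9442 − 1.2000) / 0.144 = 65.430 s.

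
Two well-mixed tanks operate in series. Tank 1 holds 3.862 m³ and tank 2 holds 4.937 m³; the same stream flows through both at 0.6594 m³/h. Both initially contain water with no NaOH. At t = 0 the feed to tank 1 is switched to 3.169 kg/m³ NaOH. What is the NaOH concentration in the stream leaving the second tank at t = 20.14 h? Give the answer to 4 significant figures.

Species balance on tank i: dCᵢ/dt = (Cᵢ₋₁ − Cᵢ)/τᵢ with τᵢ = Vᵢ/Q.
τ₁ = 3.862/0.6594 = 5.85684 h; τ₂ = 4.937/0.6594 = 7.48711 h.
Solving the cascade with C₁(0)=C₂(0)=0 gives C₂(t) = C_in[1 − (τ₁ e^(−t/τ₁) − τ₂ e^(−t/τ₂))/(τ₁ − τ₂)].
At t = 20.14: e^(−t/τ₁) = 0.0321059, e^(−t/τ₂) = 0.0678839.
C₂ = 3.169·[1 − (5.85684·0.0321059 − 7.48711·0.0678839)/(-1.63027)] = 3.169·0.803582 = 2.54655 kg/m³.

2.547 kg/m³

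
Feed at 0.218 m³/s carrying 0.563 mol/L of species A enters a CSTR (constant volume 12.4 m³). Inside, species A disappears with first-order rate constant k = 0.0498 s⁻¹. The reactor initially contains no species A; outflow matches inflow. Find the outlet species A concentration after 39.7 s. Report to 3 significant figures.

0.137 mol/L

V dC/dt = Q(C_in − C) − k V C.
dC/dt = (Q/V) C_in − (Q/V + k) C; effective rate a = Q/V + k = 0.017581 + 0.0498 = 0.067381 s⁻¹.
C_ss = Q C_in/(Q + kV) = 0.14690 mol/L; C(t) = C_ss + (C₀ − C_ss) e^(−a t).
C(39.7) = 0.14690 + (-0.14690)·e^(−0.067381·39.7) = 0.14690 + (-0.14690)·0.068906 = 0.13677 mol/L.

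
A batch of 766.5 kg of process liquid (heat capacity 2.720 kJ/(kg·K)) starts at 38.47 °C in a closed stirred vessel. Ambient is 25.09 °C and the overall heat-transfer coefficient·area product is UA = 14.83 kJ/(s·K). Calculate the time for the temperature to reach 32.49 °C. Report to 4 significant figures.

83.27 s

Unsteady energy balance on the tank contents: M c_p dT/dt = −UA(T − T_amb).
τ = M c_p/UA = 140.585 s; T_ss = T_amb = 25.0900 °C.
T(t) = T_ss + (T₀ − T_ss)e^(−t/τ); set T = 32.49:
t = −τ ln[(T − T_ss)/(T₀ − T_ss)] = −140.585 · ln(0.553064) = 83.2660 s.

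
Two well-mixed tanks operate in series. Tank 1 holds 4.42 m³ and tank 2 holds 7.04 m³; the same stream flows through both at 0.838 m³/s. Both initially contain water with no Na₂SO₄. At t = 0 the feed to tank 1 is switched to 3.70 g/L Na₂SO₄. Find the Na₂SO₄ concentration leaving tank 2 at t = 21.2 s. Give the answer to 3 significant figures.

3.02 g/L

Species balance on tank i: dCᵢ/dt = (Cᵢ₋₁ − Cᵢ)/τᵢ with τᵢ = Vᵢ/Q.
τ₁ = 4.42/0.838 = 5.2745 s; τ₂ = 7.04/0.838 = 8.4010 s.
Solving the cascade with C₁(0)=C₂(0)=0 gives C₂(t) = C_in[1 − (τ₁ e^(−t/τ₁) − τ₂ e^(−t/τ₂))/(τ₁ − τ₂)].
At t = 21.2: e^(−t/τ₁) = 0.017964, e^(−t/τ₂) = 0.080177.
C₂ = 3.70·[1 − (5.2745·0.017964 − 8.4010·0.080177)/(-3.1265)] = 3.70·0.81487 = 3.0150 g/L.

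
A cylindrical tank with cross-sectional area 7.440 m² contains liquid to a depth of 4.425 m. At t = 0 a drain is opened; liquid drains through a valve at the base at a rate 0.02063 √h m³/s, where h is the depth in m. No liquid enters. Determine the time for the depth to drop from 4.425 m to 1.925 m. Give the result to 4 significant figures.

Accumulation of liquid (constant cross-section A): A dh/dt = −0.02063 √h.
Separate and integrate: 2(√h − √h₀) = −(0.02063/A) t.
t = 2A(√h₀ − √h)/0.02063 = 2·7.440·(√4.425 − √1.925)/0.02063
  = 14.8800 × (2.10357 − 1.38744) / 0.02063 = 516.526 s.

516.5 s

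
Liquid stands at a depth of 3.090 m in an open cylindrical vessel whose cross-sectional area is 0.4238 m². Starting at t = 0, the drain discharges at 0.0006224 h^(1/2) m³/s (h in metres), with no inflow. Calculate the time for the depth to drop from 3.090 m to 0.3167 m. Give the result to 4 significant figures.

A dh/dt = −Q_out = −0.0006224 √h.
Separate and integrate: 2(√h − √h₀) = −(0.0006224/A) t.
t = 2A(√h₀ − √h)/0.0006224 = 2·0.4238·(√3.090 − √0.3167)/0.0006224
  = 0.847600 × (1.75784 − 0.562761) / 0.0006224 = 1627.49 s.

1627 s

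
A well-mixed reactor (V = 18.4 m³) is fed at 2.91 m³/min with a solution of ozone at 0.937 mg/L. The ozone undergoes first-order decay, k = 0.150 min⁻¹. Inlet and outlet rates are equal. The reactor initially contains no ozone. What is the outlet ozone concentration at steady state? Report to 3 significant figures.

0.481 mg/L

Species balance: V dC/dt = Q C_in − Q C − k V C.
At steady state: 0 = Q C_in − (Q + kV) C_ss, so C_ss = Q C_in/(Q + kV).
C_ss = 2.91·0.937/(2.91 + 0.150·18.4) = 2.7267/5.6700 = 0.48089 mg/L.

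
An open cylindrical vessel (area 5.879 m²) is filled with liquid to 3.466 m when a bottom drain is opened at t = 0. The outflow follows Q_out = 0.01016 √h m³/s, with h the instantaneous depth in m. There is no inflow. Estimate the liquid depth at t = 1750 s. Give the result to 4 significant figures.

0.1222 m

With no inflow, A dh/dt = −0.01016 √h.
This is separable: 2 d(√h)/dt = −0.01016/A, so √h = √h₀ − (0.01016/(2A)) t.
√h = √3.466 − 0.01016·1750/(2·5.879) = 1.86172 − 1.51216 = 0.349558.
h = 0.349558² = 0.122191 m.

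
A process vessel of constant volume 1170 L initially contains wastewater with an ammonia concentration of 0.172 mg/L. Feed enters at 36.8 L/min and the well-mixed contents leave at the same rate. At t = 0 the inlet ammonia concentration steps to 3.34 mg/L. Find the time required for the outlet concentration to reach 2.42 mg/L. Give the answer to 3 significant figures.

Species balance: V dC/dt = Q(C_in − C) ⇒ τ = V/Q = 31.793 min.
C(t) = C_in + (C₀ − C_in) e^(−t/τ). Set C = 2.42 and solve for t:
e^(−t/τ) = (C − C_in)/(C₀ − C_in) = (2.42 − 3.34)/(0.172 − 3.34) = 0.29040
t = −τ ln(…) = 31.793 × 1.2365 = 39.312 min.

39.3 min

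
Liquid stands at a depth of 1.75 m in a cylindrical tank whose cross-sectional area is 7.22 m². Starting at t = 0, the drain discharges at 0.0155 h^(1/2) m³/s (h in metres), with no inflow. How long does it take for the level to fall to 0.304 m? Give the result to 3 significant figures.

A dh/dt = −Q_out = −0.0155 √h.
Separate and integrate: 2(√h − √h₀) = −(0.0155/A) t.
t = 2A(√h₀ − √h)/0.0155 = 2·7.22·(√1.75 − √0.304)/0.0155
  = 14.440 × (1.3229 − 0.55136) / 0.0155 = 718.75 s.

719 s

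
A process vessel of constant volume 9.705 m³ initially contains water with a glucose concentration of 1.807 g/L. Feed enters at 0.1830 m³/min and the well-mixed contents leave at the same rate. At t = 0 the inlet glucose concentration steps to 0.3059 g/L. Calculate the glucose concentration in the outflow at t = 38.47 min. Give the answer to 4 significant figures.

1.033 g/L

Mass balance on the solute (V constant): V dC/dt = Q(C_in − C).
Rewrite as dC/dt + C/τ = C_in/τ, τ = V/Q = 53.0328 min.
C approaches C_in exponentially: C(t) = C_in + (C₀ − C_in) e^(−t/τ).
C(38.47) = 0.3059 + (1.807 − 0.3059)·e^(−38.47/53.0328) = 0.3059 + (1.50110)·0.484131 = 1.03263 g/L.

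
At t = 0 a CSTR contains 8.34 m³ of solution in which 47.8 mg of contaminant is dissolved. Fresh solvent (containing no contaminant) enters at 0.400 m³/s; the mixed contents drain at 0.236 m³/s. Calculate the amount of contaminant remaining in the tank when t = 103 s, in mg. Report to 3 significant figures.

Let m(t) be the amount of contaminant. Volume: V(t) = V₀ + (Q_in − Q_out) t = 8.34 + 0.16400 t; V(103) = 25.232 m³.
Species balance (pure solvent in): dm/dt = −Q_out · m/V(t).
Separate: dm/m = −Q_out dt/V(t) ⇒ ln(m/m₀) = −(Q_out/(Q_in−Q_out)) ln(V/V₀).
m = m₀ (V₀/V)^(Q_out/(Q_in−Q_out)) = 47.8 × (8.34/25.232)^(1.4390) = 9.7177 mg.

9.72 mg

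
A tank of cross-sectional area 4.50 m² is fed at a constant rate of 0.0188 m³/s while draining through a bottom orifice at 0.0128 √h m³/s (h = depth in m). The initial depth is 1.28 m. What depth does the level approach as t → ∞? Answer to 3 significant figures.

2.16 m

A dh/dt = Q_in − 0.0128 √h. Steady state requires inflow = outflow:
Q_in = 0.0128 √h_ss ⇒ √h_ss = 0.0188/0.0128 = 1.4688.
h_ss = 1.4688² = 2.1572 m. (Since h₀ = 1.28 m < h_ss, the level will rise toward this value.)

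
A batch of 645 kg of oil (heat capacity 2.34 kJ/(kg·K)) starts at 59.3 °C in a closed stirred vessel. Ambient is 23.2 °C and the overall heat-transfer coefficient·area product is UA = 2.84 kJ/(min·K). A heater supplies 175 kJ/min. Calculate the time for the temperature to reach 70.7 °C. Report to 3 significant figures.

315 min

Lumped-capacitance energy balance: M c_p dT/dt = UA(T_amb − T) + Q̇.
τ = M c_p/UA = 531.44 min; T_ss = T_amb + Q̇/UA = 23.2 + 175/2.84 = 84.820 °C.
T(t) = T_ss + (T₀ − T_ss)e^(−t/τ); set T = 70.7:
t = −τ ln[(T − T_ss)/(T₀ − T_ss)] = −531.44 · ln(0.55329) = 314.55 min.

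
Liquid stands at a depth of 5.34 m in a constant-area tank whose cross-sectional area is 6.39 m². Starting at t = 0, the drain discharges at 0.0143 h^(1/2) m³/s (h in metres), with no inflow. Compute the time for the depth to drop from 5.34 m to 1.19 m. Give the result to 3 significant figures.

With no inflow, A dh/dt = −0.0143 √h.
∫ h^(−1/2) dh = −(0.0143/A) ∫ dt, giving 2√h = 2√h₀ − (0.0143/A) t.
t = 2A(√h₀ − √h)/0.0143 = 2·6.39·(√5.34 − √1.19)/0.0143
  = 12.780 × (2.3108 − 1.0909) / 0.0143 = 1090.3 s.

1090 s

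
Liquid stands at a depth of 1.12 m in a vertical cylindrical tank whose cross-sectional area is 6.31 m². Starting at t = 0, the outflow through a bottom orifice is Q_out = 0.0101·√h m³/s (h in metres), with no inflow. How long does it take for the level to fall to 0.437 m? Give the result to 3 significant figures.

496 s

With no inflow, A dh/dt = −0.0101 √h.
This is separable: 2 d(√h)/dt = −0.0101/A, so √h = √h₀ − (0.0101/(2A)) t.
t = 2A(√h₀ − √h)/0.0101 = 2·6.31·(√1.12 − √0.437)/0.0101
  = 12.620 × (1.0583 − 0.66106) / 0.0101 = 496.35 s.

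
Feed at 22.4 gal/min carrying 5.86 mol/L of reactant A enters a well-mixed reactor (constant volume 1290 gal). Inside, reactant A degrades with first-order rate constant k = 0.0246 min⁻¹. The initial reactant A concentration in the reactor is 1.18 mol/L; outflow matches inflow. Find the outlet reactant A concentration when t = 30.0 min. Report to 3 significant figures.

Accumulation = in − out − consumed: V dC/dt = Q C_in − Q C − k V C.
This is linear with rate a = Q/V + k = 0.041964 min⁻¹.
C_ss = Q C_in/(Q + kV) = 2.4248 mol/L; C(t) = C_ss + (C₀ − C_ss) e^(−a t).
C(30.0) = 2.4248 + (-1.2448)·e^(−0.041964·30.0) = 2.4248 + (-1.2448)·0.28396 = 2.0713 mol/L.

2.07 mol/L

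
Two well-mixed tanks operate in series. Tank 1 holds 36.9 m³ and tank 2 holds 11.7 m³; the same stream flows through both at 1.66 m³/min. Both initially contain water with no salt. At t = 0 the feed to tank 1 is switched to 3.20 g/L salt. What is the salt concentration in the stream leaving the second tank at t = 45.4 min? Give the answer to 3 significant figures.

Time constants: τᵢ = Vᵢ/Q for each well-mixed tank.
τ₁ = 36.9/1.66 = 22.229 min; τ₂ = 11.7/1.66 = 7.0482 min.
Tank 1: C₁ = C_in(1 − e^(−t/τ₁)). Tank 2 (τ₁ ≠ τ₂): C₂ = C_in[1 − (τ₁ e^(−t/τ₁) − τ₂ e^(−t/τ₂))/(τ₁ − τ₂)].
At t = 45.4: e^(−t/τ₁) = 0.12972, e^(−t/τ₂) = 0.0015942.
C₂ = 3.20·[1 − (22.229·0.12972 − 7.0482·0.0015942)/(15.181)] = 3.20·0.81079 = 2.5945 g/L.

2.59 g/L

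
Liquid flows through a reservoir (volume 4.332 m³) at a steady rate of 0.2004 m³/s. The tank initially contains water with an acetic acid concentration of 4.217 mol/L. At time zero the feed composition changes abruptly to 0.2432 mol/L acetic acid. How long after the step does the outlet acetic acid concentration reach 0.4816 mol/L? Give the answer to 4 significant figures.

60.82 s

Unsteady species balance (constant V, well mixed): V dC/dt = Q(C_in − C), so τ = V/Q = 21.6168 s.
C(t) = C_in + (C₀ − C_in) e^(−t/τ). Set C = 0.4816 and solve for t:
e^(−t/τ) = (C − C_in)/(C₀ − C_in) = (0.4816 − 0.2432)/(4.217 − 0.2432) = 0.0599930
t = −τ ln(…) = 21.6168 × 2.81353 = 60.8194 s.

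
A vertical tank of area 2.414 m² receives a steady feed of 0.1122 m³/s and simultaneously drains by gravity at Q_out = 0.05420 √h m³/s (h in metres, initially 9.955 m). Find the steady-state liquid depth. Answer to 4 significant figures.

Unsteady balance on liquid volume: A dh/dt = Q_in − 0.05420 √h. At steady state dh/dt = 0:
Q_in = 0.05420 √h_ss ⇒ √h_ss = 0.1122/0.05420 = 2.07011.
h_ss = 2.07011² = 4.28536 m. (Since h₀ = 9.955 m > h_ss, the level will fall toward this value.)

4.285 m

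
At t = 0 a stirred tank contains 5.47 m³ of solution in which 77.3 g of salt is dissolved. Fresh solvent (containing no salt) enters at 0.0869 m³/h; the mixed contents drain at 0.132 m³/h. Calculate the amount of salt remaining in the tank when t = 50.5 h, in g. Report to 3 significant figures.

16.0 g

Let m(t) be the amount of salt. Volume: V(t) = V₀ + (Q_in − Q_out) t = 5.47 − 0.045100 t; V(50.5) = 3.1924 m³.
Solute balance: dm/dt = 0 − Q_out C = −Q_out m/V(t).
Separate: dm/m = −Q_out dt/V(t) ⇒ ln(m/m₀) = −(Q_out/(Q_in−Q_out)) ln(V/V₀).
m = m₀ (V₀/V)^(Q_out/(Q_in−Q_out)) = 77.3 × (5.47/3.1924)^(-2.9268) = 15.985 g.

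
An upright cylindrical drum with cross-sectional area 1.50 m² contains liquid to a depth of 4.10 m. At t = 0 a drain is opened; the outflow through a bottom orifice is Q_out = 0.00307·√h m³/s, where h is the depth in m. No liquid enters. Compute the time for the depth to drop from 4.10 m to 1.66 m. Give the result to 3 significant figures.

720 s

A dh/dt = −Q_out = −0.00307 √h.
Separate and integrate: 2(√h − √h₀) = −(0.00307/A) t.
t = 2A(√h₀ − √h)/0.00307 = 2·1.50·(√4.10 − √1.66)/0.00307
  = 3.0000 × (2.0248 − 1.2884) / 0.00307 = 719.64 s.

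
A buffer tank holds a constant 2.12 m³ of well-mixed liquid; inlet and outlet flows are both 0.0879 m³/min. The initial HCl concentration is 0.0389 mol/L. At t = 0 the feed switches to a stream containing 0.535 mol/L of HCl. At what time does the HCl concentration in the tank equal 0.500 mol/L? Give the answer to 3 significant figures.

63.9 min

Unsteady species balance (constant V, well mixed): V dC/dt = Q(C_in − C), so τ = V/Q = 24.118 min.
C(t) = C_in + (C₀ − C_in) e^(−t/τ). Set C = 0.500 and solve for t:
e^(−t/τ) = (C − C_in)/(C₀ − C_in) = (0.500 − 0.535)/(0.0389 − 0.535) = 0.070550
t = −τ ln(…) = 24.118 × 2.6514 = 63.948 min.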